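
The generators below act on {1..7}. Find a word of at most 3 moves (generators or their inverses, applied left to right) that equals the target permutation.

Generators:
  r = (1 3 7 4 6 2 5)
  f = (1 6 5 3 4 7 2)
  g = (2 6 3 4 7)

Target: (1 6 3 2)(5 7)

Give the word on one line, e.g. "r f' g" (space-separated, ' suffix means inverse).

r' f'

  after r': (1 5 2 6 4 7 3)
  after f': (1 6 3 2)(5 7)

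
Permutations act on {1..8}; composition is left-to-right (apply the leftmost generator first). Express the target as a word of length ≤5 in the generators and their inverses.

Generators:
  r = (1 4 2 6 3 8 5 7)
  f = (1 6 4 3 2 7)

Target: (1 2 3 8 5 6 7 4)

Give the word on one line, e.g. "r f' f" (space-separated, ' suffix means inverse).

r f f

  after r: (1 4 2 6 3 8 5 7)
  after f: (1 3 8 5)(2 4 7 6)
  after f: (1 2 3 8 5 6 7 4)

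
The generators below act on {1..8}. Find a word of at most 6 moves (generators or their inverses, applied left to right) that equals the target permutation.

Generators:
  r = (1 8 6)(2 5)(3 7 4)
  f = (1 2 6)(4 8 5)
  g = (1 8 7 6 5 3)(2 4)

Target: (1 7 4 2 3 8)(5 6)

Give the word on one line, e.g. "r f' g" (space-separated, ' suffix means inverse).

f' g' f f

  after f': (1 6 2)(4 5 8)
  after g': (1 7 8 2 3 5)(4 6)
  after f: (1 7 5 2 3 4)(6 8)
  after f: (1 7 4 2 3 8)(5 6)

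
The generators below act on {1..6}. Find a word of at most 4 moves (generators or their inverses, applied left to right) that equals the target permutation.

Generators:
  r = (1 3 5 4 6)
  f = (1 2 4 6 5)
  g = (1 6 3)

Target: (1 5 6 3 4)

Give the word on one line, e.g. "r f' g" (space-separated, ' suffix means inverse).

  after r: (1 3 5 4 6)
  after r: (1 5 6 3 4)

r r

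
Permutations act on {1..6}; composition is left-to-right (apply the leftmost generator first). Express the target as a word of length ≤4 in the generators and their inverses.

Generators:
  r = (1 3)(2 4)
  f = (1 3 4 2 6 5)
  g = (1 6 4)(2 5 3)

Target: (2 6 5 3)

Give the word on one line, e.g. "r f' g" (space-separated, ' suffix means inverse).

  after f: (1 3 4 2 6 5)
  after r: (2 6 5 3)

f r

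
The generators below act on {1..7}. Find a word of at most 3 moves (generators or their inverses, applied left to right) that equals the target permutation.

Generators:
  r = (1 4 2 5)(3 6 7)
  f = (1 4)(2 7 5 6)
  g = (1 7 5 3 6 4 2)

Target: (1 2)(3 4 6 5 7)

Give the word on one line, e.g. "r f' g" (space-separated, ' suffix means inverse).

  after g: (1 7 5 3 6 4 2)
  after f: (1 5 3 2 4 7 6)
  after r': (1 2)(3 4 6 5 7)

g f r'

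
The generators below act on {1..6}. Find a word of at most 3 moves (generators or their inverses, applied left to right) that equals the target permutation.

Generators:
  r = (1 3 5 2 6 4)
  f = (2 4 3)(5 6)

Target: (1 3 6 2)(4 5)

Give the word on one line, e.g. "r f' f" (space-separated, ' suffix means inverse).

  after f: (2 4 3)(5 6)
  after r: (1 3 6 2)(4 5)

f r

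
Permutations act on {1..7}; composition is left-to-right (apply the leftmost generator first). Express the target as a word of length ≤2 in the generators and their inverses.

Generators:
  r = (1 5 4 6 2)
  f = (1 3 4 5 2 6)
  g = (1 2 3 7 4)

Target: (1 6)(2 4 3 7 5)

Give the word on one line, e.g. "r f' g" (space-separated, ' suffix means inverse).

  after g: (1 2 3 7 4)
  after f: (1 6)(2 4 3 7 5)

g f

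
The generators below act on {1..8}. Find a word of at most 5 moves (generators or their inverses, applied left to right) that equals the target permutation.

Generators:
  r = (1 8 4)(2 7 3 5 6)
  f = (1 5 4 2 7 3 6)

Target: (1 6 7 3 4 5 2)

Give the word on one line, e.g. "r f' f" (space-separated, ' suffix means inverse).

  after r: (1 8 4)(2 7 3 5 6)
  after r: (1 4 8)(2 3 6 7 5)
  after r: (2 5 7 6 3)
  after f': (1 6 7 3 4 5 2)

r r r f'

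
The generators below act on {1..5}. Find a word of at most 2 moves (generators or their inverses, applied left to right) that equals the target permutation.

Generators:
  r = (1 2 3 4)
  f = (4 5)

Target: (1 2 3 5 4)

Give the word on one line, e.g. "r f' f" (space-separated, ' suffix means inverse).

r f'

  after r: (1 2 3 4)
  after f': (1 2 3 5 4)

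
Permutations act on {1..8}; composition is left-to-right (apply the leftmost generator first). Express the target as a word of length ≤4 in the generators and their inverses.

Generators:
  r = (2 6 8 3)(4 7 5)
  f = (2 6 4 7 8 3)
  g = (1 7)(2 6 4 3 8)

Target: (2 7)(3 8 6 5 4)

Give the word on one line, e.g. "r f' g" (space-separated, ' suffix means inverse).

  after f: (2 6 4 7 8 3)
  after f: (2 4 8)(3 6 7)
  after r: (2 7)(3 8 6 5 4)

f f r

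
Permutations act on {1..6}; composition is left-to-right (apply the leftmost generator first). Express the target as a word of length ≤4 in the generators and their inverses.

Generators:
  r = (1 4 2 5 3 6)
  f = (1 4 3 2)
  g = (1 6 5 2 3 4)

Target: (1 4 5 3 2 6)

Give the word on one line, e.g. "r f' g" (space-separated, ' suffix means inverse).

r g' f'

  after r: (1 4 2 5 3 6)
  after g': (1 3)(2 6 4 5)
  after f': (1 4 5 3 2 6)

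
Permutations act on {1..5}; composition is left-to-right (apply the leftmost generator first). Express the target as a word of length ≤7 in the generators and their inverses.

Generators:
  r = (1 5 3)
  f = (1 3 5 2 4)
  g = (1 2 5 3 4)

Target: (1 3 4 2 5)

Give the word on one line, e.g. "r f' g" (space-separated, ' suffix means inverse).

  after f: (1 3 5 2 4)
  after f: (1 5 4 3 2)
  after g': (1 2 4 5 3)
  after g': (2 3 4)
  after r': (1 3 4 2 5)

f f g' g' r'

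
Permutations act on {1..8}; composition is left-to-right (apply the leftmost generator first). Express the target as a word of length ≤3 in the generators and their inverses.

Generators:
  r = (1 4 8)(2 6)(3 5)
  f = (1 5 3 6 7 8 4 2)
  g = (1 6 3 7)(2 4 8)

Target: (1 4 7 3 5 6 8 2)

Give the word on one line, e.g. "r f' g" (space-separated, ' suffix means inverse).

r' g'

  after r': (1 8 4)(2 6)(3 5)
  after g': (1 4 7 3 5 6 8 2)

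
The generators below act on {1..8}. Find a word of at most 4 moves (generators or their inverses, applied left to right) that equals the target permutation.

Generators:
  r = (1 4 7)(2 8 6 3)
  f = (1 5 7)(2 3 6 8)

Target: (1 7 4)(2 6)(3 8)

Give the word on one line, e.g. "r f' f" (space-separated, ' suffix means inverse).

  after r: (1 4 7)(2 8 6 3)
  after r: (1 7 4)(2 6)(3 8)

r r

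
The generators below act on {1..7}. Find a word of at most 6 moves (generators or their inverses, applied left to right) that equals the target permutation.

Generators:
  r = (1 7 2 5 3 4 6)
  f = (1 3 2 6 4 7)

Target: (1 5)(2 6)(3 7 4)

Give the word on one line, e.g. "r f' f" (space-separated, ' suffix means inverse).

r' r' f' f' r

  after r': (1 6 4 3 5 2 7)
  after r': (1 4 5 7 6 3 2)
  after f': (1 6)(2 7)(4 5)
  after f': (1 2 4 5 6 7 3)
  after r: (1 5)(2 6)(3 7 4)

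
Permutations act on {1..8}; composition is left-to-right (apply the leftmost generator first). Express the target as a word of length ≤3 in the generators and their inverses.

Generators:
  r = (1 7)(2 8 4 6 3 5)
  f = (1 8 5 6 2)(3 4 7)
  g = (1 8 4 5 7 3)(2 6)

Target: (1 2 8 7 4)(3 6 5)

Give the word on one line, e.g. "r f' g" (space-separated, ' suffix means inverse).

  after g: (1 8 4 5 7 3)(2 6)
  after f': (2 5 4 8 3)
  after f': (1 2 8 7 4)(3 6 5)

g f' f'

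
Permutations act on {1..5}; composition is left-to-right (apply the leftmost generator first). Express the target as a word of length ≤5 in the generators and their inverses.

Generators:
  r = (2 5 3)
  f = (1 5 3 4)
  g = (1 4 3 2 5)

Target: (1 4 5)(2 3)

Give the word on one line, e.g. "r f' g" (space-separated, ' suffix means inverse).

g r' g f

  after g: (1 4 3 2 5)
  after r': (1 4 5)
  after g: (1 3 2 5 4)
  after f: (1 4 5)(2 3)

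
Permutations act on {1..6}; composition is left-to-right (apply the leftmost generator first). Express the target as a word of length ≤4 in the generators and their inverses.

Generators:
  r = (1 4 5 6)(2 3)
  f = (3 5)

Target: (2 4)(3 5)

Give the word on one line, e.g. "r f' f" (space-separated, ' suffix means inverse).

  after f: (3 5)
  after r: (1 4 5 2 3 6)
  after f': (1 4 3 6)(2 5)
  after r': (2 4)(3 5)

f r f' r'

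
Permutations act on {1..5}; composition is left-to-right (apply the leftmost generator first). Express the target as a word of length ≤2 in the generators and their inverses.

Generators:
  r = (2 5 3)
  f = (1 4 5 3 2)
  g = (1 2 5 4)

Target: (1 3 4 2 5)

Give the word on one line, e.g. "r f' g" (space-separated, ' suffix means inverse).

  after f': (1 2 3 5 4)
  after f': (1 3 4 2 5)

f' f'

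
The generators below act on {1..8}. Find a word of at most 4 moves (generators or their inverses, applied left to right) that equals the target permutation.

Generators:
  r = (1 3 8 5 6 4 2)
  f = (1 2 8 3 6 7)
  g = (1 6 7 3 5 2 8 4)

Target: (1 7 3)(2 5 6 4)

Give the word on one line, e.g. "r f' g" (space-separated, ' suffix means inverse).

  after g': (1 4 8 2 5 3 7 6)
  after r': (1 6 2 8 4 3 7 5)
  after f': (1 3 6)(4 8)(5 7)
  after g': (1 7 3)(2 5 6 4)

g' r' f' g'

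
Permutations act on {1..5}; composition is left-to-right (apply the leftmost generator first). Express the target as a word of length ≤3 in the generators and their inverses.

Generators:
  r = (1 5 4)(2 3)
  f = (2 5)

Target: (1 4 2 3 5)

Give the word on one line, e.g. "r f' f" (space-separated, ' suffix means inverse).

r' f'

  after r': (1 4 5)(2 3)
  after f': (1 4 2 3 5)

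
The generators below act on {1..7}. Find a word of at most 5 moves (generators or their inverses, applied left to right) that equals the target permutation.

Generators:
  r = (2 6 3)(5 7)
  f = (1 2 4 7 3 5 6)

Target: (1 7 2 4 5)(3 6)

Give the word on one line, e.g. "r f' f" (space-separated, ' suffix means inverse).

  after r': (2 3 6)(5 7)
  after r': (2 6 3)
  after f': (1 6 7 4 2 5 3)
  after r: (1 3)(2 7 4 6 5)
  after f': (1 7 2 4 5)(3 6)

r' r' f' r f'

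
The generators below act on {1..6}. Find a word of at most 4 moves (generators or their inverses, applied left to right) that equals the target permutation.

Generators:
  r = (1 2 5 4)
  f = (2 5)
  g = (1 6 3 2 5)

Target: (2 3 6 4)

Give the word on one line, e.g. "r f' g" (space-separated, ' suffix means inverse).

g' f' r' f

  after g': (1 5 2 3 6)
  after f': (1 2 3 6)
  after r': (2 3 6 4 5)
  after f: (2 3 6 4)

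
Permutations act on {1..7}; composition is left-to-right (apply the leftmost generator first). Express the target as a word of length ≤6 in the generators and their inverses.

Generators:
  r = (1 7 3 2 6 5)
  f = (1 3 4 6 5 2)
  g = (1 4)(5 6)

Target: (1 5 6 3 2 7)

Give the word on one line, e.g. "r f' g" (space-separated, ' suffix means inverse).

f r g f'

  after f: (1 3 4 6 5 2)
  after r: (1 2 7 3 4 5 6)
  after g: (1 2 7 3)(4 6)
  after f': (1 5 6 3 2 7)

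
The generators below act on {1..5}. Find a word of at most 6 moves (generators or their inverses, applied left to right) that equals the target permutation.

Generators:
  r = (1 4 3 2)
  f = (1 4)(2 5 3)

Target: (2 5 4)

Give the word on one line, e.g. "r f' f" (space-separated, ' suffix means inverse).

  after r': (1 2 3 4)
  after f': (1 3)(2 5)
  after r: (1 2 5)(3 4)
  after r: (2 5 4)

r' f' r r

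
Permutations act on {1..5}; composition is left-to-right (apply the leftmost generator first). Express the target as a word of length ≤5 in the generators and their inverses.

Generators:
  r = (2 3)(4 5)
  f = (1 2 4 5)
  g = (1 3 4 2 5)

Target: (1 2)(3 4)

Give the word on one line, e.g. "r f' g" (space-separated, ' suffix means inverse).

  after f': (1 5 4 2)
  after f': (1 4)(2 5)
  after g: (1 2)(3 4)

f' f' g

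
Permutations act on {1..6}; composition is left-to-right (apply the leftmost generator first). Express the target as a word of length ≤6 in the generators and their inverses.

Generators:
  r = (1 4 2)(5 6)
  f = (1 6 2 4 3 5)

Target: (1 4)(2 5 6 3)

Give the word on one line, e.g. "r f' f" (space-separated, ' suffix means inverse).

r' f r f

  after r': (1 2 4)(5 6)
  after f: (1 4 6)(2 3 5)
  after r: (1 2 3 6 4 5)
  after f: (1 4)(2 5 6 3)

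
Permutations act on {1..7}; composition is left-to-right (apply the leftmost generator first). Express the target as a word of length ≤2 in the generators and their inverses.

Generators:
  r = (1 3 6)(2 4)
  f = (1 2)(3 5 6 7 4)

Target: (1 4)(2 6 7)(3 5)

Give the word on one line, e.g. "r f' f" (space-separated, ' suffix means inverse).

f r'

  after f: (1 2)(3 5 6 7 4)
  after r': (1 4)(2 6 7)(3 5)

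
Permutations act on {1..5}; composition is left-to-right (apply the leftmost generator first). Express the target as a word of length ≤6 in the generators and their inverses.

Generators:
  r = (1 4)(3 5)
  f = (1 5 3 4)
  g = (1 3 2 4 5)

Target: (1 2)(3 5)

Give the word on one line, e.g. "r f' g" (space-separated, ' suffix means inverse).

  after r: (1 4)(3 5)
  after g': (1 2 3 4 5)
  after f': (1 2 5 4)
  after f': (1 2)(3 5)

r g' f' f'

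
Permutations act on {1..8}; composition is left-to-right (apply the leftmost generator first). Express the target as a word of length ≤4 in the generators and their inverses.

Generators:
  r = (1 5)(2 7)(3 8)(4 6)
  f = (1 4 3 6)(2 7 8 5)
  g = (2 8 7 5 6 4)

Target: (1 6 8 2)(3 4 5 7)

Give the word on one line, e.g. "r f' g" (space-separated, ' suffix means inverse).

r' g r g'

  after r': (1 5)(2 7)(3 8)(4 6)
  after g: (1 6 2 5)(3 7 8)
  after r: (1 4 6 7 3 2)
  after g': (1 6 8 2)(3 4 5 7)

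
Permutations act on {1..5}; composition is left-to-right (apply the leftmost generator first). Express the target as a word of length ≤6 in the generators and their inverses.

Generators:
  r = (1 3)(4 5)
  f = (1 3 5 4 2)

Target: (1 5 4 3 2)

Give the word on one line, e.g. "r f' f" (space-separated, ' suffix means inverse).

  after r: (1 3)(4 5)
  after f: (1 5 2)
  after r: (1 4 5 2 3)
  after f': (1 5 4 3 2)

r f r f'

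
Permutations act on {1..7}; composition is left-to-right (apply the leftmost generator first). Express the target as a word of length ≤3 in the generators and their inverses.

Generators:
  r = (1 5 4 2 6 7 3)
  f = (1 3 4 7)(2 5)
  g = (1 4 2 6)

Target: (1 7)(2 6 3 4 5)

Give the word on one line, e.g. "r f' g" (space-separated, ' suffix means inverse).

g f

  after g: (1 4 2 6)
  after f: (1 7)(2 6 3 4 5)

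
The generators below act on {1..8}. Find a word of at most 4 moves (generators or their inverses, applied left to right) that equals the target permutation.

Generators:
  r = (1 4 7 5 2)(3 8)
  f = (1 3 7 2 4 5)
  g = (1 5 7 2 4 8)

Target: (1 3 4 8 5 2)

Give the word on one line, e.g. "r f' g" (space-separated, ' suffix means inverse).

g' r g'

  after g': (1 8 4 2 7 5)
  after r: (1 3 8 7 2 5 4)
  after g': (1 3 4 8 5 2)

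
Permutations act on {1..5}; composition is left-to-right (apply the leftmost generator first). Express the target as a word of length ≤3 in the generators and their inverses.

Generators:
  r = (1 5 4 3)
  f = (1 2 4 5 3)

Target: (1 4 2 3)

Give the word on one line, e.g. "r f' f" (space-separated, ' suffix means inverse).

f r' f

  after f: (1 2 4 5 3)
  after r': (1 2 5 4)
  after f: (1 4 2 3)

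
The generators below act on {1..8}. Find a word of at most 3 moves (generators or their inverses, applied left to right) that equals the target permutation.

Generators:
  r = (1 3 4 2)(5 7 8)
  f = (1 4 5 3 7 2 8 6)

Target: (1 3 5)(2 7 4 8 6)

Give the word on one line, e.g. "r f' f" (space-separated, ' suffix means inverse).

f r'

  after f: (1 4 5 3 7 2 8 6)
  after r': (1 3 5)(2 7 4 8 6)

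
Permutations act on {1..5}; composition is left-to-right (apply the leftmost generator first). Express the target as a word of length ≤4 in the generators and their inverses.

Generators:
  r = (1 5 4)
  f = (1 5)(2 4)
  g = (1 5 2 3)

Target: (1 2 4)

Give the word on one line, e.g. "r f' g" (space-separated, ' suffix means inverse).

  after r': (1 4 5)
  after f': (1 2 4)

r' f'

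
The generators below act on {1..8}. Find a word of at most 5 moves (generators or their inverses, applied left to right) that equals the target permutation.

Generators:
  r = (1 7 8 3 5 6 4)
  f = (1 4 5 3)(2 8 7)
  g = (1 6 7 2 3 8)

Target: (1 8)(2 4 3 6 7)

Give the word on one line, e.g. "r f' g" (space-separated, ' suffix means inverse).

  after f': (1 3 5 4)(2 7 8)
  after r: (1 5)(2 8)(3 6 4 7)
  after g: (1 5 6 4 2)(3 7 8)
  after r': (1 3)(2 4)
  after g: (1 8)(2 4 3 6 7)

f' r g r' g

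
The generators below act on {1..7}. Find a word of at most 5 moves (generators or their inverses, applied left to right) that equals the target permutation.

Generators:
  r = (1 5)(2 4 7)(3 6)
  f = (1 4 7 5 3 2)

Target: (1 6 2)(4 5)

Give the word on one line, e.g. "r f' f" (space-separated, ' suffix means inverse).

  after r': (1 5)(2 7 4)(3 6)
  after f: (1 3 6 2 5 4)
  after r': (1 6 7 4 5 2)
  after r': (1 3 6 4)(2 5 7)
  after r': (1 6 2)(4 5)

r' f r' r' r'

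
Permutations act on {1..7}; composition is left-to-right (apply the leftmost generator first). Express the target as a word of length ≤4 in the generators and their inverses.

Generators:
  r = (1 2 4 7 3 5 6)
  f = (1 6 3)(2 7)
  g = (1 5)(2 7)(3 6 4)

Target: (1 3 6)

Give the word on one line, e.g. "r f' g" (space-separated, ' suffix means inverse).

  after f: (1 6 3)(2 7)
  after f: (1 3 6)

f f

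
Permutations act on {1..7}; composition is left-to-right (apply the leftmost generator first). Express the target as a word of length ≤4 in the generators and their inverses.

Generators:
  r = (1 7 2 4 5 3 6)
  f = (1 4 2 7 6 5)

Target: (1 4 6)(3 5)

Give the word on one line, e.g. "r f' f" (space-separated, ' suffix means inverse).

f' r'

  after f': (1 5 6 7 2 4)
  after r': (1 4 6)(3 5)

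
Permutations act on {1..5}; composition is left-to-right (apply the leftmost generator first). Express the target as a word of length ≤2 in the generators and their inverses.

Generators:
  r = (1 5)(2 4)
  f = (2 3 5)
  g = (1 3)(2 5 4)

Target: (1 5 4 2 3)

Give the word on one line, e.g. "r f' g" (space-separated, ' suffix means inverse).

  after f: (2 3 5)
  after r: (1 5 4 2 3)

f r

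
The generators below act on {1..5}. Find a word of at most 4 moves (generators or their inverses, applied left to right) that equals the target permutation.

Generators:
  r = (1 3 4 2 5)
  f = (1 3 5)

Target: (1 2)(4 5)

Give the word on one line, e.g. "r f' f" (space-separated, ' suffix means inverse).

r' r' f f

  after r': (1 5 2 4 3)
  after r': (1 2 3 5 4)
  after f: (1 2 5 4 3)
  after f: (1 2)(4 5)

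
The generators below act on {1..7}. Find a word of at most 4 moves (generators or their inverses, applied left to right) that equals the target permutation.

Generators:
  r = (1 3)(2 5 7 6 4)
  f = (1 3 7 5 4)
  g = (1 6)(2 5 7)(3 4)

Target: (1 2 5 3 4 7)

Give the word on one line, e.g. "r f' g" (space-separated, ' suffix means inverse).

  after g': (1 6)(2 7 5)(3 4)
  after f: (1 6 3)(2 5)(4 7)
  after r': (1 7 6)(4 5)
  after g: (1 2 5 3 4 7)

g' f r' g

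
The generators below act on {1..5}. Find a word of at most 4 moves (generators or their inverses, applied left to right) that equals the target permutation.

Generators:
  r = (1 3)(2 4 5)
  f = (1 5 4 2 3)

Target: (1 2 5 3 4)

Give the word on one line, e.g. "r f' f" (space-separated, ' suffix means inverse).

f f f

  after f: (1 5 4 2 3)
  after f: (1 4 3 5 2)
  after f: (1 2 5 3 4)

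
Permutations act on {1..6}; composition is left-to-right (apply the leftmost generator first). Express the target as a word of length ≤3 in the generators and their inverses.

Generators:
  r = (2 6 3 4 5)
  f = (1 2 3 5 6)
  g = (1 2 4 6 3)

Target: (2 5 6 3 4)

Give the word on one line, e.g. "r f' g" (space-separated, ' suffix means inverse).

g' g' f

  after g': (1 3 6 4 2)
  after g': (1 6 2 3 4)
  after f: (2 5 6 3 4)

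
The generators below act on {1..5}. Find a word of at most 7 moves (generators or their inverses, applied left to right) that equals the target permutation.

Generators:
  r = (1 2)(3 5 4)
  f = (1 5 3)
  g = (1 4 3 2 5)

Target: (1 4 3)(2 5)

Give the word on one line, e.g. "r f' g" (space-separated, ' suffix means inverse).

r f' r f r

  after r: (1 2)(3 5 4)
  after f': (1 2 3)(4 5)
  after r: (2 5 3)
  after f: (1 5)(2 3)
  after r: (1 4 3)(2 5)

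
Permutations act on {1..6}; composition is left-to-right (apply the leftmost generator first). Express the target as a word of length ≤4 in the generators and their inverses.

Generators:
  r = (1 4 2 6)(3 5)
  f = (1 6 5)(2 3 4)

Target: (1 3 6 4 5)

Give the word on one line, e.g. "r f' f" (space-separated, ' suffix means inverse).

f' r

  after f': (1 5 6)(2 4 3)
  after r: (1 3 6 4 5)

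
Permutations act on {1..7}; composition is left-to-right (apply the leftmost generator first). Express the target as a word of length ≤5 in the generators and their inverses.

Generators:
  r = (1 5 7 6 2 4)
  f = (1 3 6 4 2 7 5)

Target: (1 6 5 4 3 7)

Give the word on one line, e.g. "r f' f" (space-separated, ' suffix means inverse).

f' f' r

  after f': (1 5 7 2 4 6 3)
  after f': (1 7 4 3 5 2 6)
  after r: (1 6 5 4 3 7)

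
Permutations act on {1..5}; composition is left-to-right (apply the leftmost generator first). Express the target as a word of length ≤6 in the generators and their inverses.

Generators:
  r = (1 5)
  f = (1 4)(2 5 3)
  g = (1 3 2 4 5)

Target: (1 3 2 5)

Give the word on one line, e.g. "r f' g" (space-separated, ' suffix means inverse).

  after r: (1 5)
  after g: (2 4 5 3)
  after f: (1 4 3 5 2)
  after f: (2 4)
  after g: (1 3 2 5)

r g f f g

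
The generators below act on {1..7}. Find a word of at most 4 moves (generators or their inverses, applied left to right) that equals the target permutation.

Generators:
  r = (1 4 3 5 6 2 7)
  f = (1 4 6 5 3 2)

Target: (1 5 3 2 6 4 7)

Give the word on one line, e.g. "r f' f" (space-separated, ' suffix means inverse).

  after f': (1 2 3 5 6 4)
  after r': (1 6)(2 4 7)
  after f: (1 5 3 2 6 4 7)

f' r' f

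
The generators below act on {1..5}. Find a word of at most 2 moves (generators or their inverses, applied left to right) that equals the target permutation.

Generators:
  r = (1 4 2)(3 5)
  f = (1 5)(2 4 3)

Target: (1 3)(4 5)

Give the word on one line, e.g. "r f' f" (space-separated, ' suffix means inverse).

  after f: (1 5)(2 4 3)
  after r: (1 3)(4 5)

f r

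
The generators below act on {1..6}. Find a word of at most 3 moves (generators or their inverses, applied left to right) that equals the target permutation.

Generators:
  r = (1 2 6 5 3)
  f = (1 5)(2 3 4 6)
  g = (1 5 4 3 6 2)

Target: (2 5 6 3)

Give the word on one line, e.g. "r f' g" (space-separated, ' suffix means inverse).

g f

  after g: (1 5 4 3 6 2)
  after f: (2 5 6 3)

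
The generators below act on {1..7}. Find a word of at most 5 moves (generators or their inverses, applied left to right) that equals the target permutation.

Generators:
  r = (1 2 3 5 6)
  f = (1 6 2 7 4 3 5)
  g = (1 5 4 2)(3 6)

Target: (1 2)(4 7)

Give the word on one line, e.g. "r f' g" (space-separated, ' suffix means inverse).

r' f' g'

  after r': (1 6 5 3 2)
  after f': (2 5 4 7)(3 6)
  after g': (1 2)(4 7)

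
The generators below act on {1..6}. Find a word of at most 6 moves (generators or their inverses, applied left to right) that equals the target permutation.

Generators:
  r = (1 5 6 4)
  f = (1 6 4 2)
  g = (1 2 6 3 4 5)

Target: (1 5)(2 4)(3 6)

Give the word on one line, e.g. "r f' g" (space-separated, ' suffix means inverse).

  after r: (1 5 6 4)
  after g': (1 4 5 2)(3 6)
  after r: (2 5)(3 4 6)
  after r: (1 5 2 6 3)
  after f: (1 5)(2 4)(3 6)

r g' r r f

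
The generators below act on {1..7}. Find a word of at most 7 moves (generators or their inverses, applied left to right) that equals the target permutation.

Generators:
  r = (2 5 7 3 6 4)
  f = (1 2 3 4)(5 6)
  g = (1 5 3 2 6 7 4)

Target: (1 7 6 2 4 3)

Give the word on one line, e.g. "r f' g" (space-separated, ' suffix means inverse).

  after f: (1 2 3 4)(5 6)
  after r: (1 5 4)(2 6 7 3)
  after f': (1 6 7 2 5 3)
  after r': (1 3)(4 6 5 7)
  after r': (1 7 6 2 4 3)

f r f' r' r'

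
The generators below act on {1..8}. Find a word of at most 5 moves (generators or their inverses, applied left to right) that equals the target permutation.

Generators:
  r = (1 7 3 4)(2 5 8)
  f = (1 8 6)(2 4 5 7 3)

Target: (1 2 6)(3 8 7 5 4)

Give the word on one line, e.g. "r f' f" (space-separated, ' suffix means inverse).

  after r: (1 7 3 4)(2 5 8)
  after r: (1 3)(2 8 5)(4 7)
  after f: (1 2 6)(3 8 7 5 4)

r r f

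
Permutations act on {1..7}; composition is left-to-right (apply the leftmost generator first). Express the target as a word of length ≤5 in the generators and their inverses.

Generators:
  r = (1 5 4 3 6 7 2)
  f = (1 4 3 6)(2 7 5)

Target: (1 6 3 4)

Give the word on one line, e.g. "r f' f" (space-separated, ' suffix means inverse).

  after f: (1 4 3 6)(2 7 5)
  after f: (1 3)(2 5 7)(4 6)
  after f: (1 6 3 4)

f f f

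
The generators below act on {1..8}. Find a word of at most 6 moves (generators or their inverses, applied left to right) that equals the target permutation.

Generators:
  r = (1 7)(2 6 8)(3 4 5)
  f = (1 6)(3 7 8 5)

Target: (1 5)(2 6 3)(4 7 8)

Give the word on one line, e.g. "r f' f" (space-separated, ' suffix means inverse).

  after f': (1 6)(3 5 8 7)
  after f': (3 8)(5 7)
  after r: (1 7 3 2 6 8 4 5)
  after f: (1 8 4 3 2)(5 6)
  after f: (1 5)(2 6 3)(4 7 8)

f' f' r f f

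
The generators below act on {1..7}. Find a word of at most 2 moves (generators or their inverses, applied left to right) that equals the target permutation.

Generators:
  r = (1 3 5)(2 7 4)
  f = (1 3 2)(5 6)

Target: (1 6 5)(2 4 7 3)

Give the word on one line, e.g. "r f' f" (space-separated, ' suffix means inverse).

r' f'

  after r': (1 5 3)(2 4 7)
  after f': (1 6 5)(2 4 7 3)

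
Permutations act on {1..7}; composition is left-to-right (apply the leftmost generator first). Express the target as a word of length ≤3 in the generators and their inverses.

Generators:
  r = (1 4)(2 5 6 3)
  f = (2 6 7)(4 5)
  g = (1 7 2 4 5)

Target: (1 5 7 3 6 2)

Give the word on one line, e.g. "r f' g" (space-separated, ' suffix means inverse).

  after f: (2 6 7)(4 5)
  after r': (1 4 2 5)(3 6 7)
  after g: (1 5 7 3 6 2)

f r' g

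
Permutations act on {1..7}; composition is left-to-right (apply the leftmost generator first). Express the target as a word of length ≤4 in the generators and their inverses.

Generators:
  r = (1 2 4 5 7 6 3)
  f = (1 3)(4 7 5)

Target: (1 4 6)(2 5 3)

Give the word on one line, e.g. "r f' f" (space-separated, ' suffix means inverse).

f f r r

  after f: (1 3)(4 7 5)
  after f: (4 5 7)
  after r: (1 2 4 7 5 6 3)
  after r: (1 4 6)(2 5 3)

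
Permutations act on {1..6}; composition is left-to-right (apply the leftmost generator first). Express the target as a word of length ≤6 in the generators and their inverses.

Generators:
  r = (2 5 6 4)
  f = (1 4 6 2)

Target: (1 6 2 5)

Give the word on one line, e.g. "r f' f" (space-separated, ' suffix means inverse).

f' r f r' f'

  after f': (1 2 6 4)
  after r: (1 5 6 2 4)
  after f: (1 5 2 6)
  after r': (1 2 5 4 6)
  after f': (1 6 2 5)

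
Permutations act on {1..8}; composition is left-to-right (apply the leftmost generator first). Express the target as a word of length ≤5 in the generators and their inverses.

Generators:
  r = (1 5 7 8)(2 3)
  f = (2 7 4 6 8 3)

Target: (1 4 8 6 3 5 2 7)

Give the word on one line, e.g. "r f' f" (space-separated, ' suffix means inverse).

  after f': (2 3 8 6 4 7)
  after r: (1 5 7 3)(4 8 6)
  after f': (1 5 2 3)(4 6 7 8)
  after r: (1 7)(3 5)(4 6 8)
  after f: (1 4 8 6 3 5 2 7)

f' r f' r f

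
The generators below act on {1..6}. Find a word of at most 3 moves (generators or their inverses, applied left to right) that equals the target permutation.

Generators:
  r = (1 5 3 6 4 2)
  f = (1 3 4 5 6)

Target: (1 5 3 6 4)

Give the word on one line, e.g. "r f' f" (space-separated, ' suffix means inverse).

  after f': (1 6 5 4 3)
  after f': (1 5 3 6 4)

f' f'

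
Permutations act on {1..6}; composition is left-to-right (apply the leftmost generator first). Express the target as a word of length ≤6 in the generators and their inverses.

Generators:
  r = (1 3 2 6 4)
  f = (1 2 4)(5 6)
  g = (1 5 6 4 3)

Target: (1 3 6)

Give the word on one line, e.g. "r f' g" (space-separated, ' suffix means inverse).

r' f' f' r

  after r': (1 4 6 2 3)
  after f': (1 2 3 4 5 6)
  after f': (2 3)(4 6)
  after r: (1 3 6)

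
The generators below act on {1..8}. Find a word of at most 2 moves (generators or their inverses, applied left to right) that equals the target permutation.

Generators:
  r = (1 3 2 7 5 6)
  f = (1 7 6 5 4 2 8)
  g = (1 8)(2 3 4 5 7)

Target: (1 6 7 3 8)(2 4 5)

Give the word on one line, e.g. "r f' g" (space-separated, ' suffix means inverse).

  after r': (1 6 5 7 2 3)
  after g: (1 6 7 3 8)(2 4 5)

r' g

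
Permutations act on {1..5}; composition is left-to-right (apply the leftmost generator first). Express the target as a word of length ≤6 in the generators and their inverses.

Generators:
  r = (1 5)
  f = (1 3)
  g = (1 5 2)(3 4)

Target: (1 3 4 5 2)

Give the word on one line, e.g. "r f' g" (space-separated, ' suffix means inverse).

g f' r' f'

  after g: (1 5 2)(3 4)
  after f': (1 5 2 3 4)
  after r': (2 3 4 5)
  after f': (1 3 4 5 2)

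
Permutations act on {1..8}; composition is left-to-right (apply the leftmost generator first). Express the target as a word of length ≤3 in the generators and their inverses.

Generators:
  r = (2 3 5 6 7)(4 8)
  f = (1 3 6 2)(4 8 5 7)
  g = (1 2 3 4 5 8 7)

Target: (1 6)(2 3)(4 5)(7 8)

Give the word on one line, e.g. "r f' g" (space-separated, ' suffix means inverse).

  after f': (1 2 6 3)(4 7 5 8)
  after f': (1 6)(2 3)(4 5)(7 8)

f' f'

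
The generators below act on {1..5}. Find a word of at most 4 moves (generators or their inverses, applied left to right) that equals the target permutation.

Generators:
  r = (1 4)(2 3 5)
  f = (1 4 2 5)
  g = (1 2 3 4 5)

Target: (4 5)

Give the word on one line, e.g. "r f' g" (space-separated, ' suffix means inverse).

g g r g

  after g: (1 2 3 4 5)
  after g: (1 3 5 2 4)
  after r: (1 5 3 2)
  after g: (4 5)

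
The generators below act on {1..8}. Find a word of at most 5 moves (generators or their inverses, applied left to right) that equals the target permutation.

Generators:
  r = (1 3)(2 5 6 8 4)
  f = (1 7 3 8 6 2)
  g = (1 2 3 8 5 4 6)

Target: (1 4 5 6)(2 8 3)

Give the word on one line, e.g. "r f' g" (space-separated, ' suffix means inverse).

  after f': (1 2 6 8 3 7)
  after f': (1 6 3)(2 8 7)
  after g': (1 4 5 8 7)(2 3 6)
  after f: (1 4 5 6)(2 8 3)

f' f' g' f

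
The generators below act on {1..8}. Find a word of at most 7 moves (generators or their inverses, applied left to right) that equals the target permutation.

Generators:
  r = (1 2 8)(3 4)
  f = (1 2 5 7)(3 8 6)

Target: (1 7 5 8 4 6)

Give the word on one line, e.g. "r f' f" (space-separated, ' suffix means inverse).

r' r' r' f' r

  after r': (1 8 2)(3 4)
  after r': (1 2 8)
  after r': (3 4)
  after f': (1 7 5 2)(3 4 6 8)
  after r: (1 7 5 8 4 6)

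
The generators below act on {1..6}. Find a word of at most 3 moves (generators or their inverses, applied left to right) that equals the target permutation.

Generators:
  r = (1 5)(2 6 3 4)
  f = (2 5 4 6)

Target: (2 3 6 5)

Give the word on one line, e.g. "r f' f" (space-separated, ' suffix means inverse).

  after r: (1 5)(2 6 3 4)
  after r: (2 3)(4 6)
  after f': (2 3 6 5)

r r f'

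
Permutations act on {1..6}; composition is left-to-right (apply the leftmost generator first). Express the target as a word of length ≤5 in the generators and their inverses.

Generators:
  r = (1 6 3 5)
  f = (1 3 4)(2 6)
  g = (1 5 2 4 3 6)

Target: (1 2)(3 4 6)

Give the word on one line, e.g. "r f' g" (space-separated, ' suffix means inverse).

  after r': (1 5 3 6)
  after f': (1 5)(2 6 4 3)
  after g: (1 2)(3 4 6)

r' f' g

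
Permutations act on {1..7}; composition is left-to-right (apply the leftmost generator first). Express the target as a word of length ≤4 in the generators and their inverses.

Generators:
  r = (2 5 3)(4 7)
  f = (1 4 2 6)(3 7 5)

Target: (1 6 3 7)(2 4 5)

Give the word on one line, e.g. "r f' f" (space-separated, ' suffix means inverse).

  after r: (2 5 3)(4 7)
  after f': (1 6 2 7)(3 4)
  after r': (1 6 3 7)(2 4 5)

r f' r'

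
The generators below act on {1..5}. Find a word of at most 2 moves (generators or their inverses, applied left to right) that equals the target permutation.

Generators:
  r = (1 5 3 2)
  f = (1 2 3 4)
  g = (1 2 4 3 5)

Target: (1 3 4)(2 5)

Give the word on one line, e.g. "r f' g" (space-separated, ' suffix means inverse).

  after g': (1 5 3 4 2)
  after r: (1 3 4)(2 5)

g' r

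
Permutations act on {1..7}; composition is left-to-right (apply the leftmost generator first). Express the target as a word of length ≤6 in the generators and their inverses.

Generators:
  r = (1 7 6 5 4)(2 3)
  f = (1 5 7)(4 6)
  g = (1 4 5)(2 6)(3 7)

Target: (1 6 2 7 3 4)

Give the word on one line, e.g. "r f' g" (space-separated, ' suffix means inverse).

g r' f r

  after g: (1 4 5)(2 6)(3 7)
  after r': (1 5 4 6 3)(2 7)
  after f: (1 7 2)(3 5 6)
  after r: (1 6 2 7 3 4)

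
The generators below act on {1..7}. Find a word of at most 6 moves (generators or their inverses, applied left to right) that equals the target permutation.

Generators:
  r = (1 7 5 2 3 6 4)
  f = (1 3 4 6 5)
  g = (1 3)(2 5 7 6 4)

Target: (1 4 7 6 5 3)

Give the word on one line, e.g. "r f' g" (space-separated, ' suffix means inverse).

  after g': (1 3)(2 4 6 7 5)
  after f': (2 3 5)(6 7)
  after f': (1 5 2)(3 6 7 4)
  after f': (1 6 7 3 4)(2 5)
  after r: (1 4 7 6 5 3)

g' f' f' f' r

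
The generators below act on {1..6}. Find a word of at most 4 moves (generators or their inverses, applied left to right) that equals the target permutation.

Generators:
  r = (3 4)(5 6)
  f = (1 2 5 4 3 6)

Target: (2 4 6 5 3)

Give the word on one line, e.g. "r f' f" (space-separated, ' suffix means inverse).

  after f: (1 2 5 4 3 6)
  after r: (1 2 6)(3 5)
  after f': (2 3)(4 5)
  after r: (2 4 6 5 3)

f r f' r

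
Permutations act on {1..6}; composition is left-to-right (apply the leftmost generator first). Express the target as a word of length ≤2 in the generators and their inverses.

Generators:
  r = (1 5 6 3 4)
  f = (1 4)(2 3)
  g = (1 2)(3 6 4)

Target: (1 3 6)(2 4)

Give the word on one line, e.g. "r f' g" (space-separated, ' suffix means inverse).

g f

  after g: (1 2)(3 6 4)
  after f: (1 3 6)(2 4)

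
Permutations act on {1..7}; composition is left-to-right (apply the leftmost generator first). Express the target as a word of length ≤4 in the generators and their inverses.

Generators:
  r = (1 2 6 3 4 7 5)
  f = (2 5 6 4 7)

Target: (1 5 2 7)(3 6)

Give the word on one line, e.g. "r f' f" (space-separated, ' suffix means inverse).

f r'

  after f: (2 5 6 4 7)
  after r': (1 5 2 7)(3 6)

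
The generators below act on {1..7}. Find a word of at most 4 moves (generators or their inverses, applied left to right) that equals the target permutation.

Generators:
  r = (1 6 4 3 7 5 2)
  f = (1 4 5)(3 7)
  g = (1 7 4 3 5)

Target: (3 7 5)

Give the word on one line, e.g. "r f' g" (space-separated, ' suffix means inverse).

  after f': (1 5 4)(3 7)
  after f': (1 4 5)
  after g': (1 7)(3 4)
  after g': (3 7 5)

f' f' g' g'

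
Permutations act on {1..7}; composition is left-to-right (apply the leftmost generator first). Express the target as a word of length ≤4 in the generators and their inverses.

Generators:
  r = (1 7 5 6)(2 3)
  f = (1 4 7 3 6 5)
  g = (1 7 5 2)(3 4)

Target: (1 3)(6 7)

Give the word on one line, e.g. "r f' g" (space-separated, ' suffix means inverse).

r g' g' r'

  after r: (1 7 5 6)(2 3)
  after g': (2 4 3 5 6)
  after g': (1 2 3 7)(5 6)
  after r': (1 3)(6 7)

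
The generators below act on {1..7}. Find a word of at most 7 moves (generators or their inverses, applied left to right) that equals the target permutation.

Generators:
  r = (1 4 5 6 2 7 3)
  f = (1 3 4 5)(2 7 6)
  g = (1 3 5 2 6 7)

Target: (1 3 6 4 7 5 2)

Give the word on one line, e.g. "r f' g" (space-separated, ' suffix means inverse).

f f g r g'

  after f: (1 3 4 5)(2 7 6)
  after f: (1 4)(2 6 7)(3 5)
  after g: (1 4 3 2 7 6)
  after r: (1 5 6 4)(2 3 7)
  after g': (1 3 6 4 7 5 2)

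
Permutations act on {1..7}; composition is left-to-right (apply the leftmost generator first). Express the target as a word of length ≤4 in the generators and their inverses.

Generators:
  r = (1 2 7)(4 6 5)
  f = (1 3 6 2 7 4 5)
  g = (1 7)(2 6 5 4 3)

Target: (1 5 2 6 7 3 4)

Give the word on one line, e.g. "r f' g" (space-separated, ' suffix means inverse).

  after r': (1 7 2)(4 5 6)
  after f': (1 2 5 3)(6 7)
  after f': (1 6 2 4 7 3 5)
  after r: (1 5 2 6 7 3 4)

r' f' f' r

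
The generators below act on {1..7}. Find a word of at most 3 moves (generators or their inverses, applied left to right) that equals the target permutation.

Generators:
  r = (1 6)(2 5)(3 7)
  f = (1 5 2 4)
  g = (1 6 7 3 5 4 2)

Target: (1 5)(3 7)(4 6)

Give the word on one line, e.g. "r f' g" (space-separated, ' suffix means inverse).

  after f: (1 5 2 4)
  after r': (1 2 4 6)(3 7)
  after f': (1 5)(3 7)(4 6)

f r' f'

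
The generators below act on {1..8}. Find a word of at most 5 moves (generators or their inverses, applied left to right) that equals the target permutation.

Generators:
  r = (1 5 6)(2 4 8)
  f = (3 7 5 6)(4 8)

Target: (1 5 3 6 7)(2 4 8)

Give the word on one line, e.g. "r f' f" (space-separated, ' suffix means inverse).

f f r

  after f: (3 7 5 6)(4 8)
  after f: (3 5)(6 7)
  after r: (1 5 3 6 7)(2 4 8)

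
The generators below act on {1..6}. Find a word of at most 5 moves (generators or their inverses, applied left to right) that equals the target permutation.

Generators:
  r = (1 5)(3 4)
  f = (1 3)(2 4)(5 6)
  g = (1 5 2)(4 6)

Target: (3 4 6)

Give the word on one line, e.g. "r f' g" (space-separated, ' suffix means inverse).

f g g f

  after f: (1 3)(2 4)(5 6)
  after g: (1 3 5 4)(2 6)
  after g: (1 3 2 4 5 6)
  after f: (3 4 6)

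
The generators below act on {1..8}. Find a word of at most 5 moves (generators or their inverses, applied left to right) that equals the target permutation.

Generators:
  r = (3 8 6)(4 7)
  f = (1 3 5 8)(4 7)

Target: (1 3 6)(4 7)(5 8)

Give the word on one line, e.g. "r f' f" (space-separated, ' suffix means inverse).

  after r: (3 8 6)(4 7)
  after r: (3 6 8)
  after f: (1 3 6)(4 7)(5 8)

r r f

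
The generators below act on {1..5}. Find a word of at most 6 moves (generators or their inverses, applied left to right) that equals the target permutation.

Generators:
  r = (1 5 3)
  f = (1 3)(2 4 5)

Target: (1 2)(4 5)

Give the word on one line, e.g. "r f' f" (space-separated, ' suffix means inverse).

  after f: (1 3)(2 4 5)
  after r': (1 5 2 4)
  after f: (1 2 5 4 3)
  after r': (1 2)(4 5)

f r' f r'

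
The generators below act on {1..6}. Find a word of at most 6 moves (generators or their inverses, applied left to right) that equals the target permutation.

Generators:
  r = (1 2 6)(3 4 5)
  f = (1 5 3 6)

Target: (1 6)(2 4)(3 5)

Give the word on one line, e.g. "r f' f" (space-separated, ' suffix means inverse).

  after r': (1 6 2)(3 5 4)
  after r': (1 2 6)(3 4 5)
  after f': (1 2 3 4)
  after r: (1 6)(2 4)(3 5)

r' r' f' r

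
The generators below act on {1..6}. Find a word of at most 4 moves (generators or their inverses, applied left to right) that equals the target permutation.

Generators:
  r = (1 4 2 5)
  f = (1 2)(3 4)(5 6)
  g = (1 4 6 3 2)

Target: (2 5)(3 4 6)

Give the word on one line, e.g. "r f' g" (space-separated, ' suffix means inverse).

  after g: (1 4 6 3 2)
  after r: (1 2 4 6 3 5)
  after r: (1 5 4 6 3)
  after r: (2 5)(3 4 6)

g r r r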